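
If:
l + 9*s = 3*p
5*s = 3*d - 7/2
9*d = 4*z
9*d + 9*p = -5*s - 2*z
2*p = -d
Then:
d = 7/24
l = 343/80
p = -7/48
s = -21/40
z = 21/32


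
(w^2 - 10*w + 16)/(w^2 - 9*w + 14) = (w - 8)/(w - 7)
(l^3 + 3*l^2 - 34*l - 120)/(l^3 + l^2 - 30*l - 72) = (l + 5)/(l + 3)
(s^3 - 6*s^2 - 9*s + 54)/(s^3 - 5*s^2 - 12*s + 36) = (s - 3)/(s - 2)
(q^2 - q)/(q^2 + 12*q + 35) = q*(q - 1)/(q^2 + 12*q + 35)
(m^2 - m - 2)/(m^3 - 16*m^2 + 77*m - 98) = (m + 1)/(m^2 - 14*m + 49)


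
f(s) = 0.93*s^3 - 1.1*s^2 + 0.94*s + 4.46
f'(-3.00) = 32.65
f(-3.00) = -33.37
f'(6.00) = 88.18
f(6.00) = 171.38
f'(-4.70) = 72.91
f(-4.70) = -120.81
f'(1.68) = 5.12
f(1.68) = 7.34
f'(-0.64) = 3.49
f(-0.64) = 3.16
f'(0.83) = 1.04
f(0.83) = 5.01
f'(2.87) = 17.61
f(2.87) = 20.08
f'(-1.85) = 14.56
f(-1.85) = -6.93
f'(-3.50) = 42.82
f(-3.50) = -52.18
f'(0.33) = 0.52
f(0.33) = 4.68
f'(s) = 2.79*s^2 - 2.2*s + 0.94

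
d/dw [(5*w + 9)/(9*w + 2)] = -71/(9*w + 2)^2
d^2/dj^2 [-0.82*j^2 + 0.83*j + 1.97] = -1.64000000000000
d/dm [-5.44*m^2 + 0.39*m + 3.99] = 0.39 - 10.88*m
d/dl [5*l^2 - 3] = 10*l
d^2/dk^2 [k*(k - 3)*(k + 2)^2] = 12*k^2 + 6*k - 16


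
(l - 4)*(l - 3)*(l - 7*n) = l^3 - 7*l^2*n - 7*l^2 + 49*l*n + 12*l - 84*n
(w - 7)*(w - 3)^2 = w^3 - 13*w^2 + 51*w - 63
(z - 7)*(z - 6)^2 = z^3 - 19*z^2 + 120*z - 252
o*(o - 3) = o^2 - 3*o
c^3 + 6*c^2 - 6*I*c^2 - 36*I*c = c*(c + 6)*(c - 6*I)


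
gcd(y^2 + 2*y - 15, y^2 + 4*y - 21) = y - 3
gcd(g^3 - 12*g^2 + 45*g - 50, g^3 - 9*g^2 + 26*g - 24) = g - 2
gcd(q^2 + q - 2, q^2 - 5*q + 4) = q - 1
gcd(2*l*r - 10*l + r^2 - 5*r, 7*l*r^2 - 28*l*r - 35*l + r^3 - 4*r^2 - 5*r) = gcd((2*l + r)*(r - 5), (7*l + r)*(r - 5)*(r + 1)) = r - 5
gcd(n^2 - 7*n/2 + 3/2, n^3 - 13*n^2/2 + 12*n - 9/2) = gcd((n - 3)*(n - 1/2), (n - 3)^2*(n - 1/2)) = n^2 - 7*n/2 + 3/2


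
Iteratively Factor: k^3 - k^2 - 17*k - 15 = (k + 1)*(k^2 - 2*k - 15) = (k - 5)*(k + 1)*(k + 3)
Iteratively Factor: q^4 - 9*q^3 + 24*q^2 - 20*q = (q - 5)*(q^3 - 4*q^2 + 4*q) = (q - 5)*(q - 2)*(q^2 - 2*q) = (q - 5)*(q - 2)^2*(q)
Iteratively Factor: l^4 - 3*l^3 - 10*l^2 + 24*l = (l - 2)*(l^3 - l^2 - 12*l) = (l - 4)*(l - 2)*(l^2 + 3*l) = (l - 4)*(l - 2)*(l + 3)*(l)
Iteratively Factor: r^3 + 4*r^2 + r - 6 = (r + 3)*(r^2 + r - 2) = (r + 2)*(r + 3)*(r - 1)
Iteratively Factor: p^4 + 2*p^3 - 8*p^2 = (p)*(p^3 + 2*p^2 - 8*p) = p*(p + 4)*(p^2 - 2*p) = p^2*(p + 4)*(p - 2)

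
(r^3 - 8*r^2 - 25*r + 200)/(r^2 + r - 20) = (r^2 - 13*r + 40)/(r - 4)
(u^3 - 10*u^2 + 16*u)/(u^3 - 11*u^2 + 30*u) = (u^2 - 10*u + 16)/(u^2 - 11*u + 30)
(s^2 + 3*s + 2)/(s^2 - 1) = (s + 2)/(s - 1)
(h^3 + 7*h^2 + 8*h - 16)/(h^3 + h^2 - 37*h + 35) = (h^2 + 8*h + 16)/(h^2 + 2*h - 35)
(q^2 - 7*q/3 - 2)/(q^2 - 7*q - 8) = (-q^2 + 7*q/3 + 2)/(-q^2 + 7*q + 8)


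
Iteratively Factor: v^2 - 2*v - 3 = (v + 1)*(v - 3)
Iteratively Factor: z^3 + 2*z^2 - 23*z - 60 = (z - 5)*(z^2 + 7*z + 12) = (z - 5)*(z + 4)*(z + 3)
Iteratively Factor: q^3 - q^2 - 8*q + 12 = (q - 2)*(q^2 + q - 6) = (q - 2)*(q + 3)*(q - 2)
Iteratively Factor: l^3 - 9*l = (l)*(l^2 - 9) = l*(l + 3)*(l - 3)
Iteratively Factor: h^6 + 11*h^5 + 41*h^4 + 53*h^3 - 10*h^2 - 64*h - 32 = (h + 1)*(h^5 + 10*h^4 + 31*h^3 + 22*h^2 - 32*h - 32) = (h + 1)*(h + 4)*(h^4 + 6*h^3 + 7*h^2 - 6*h - 8) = (h + 1)^2*(h + 4)*(h^3 + 5*h^2 + 2*h - 8) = (h + 1)^2*(h + 4)^2*(h^2 + h - 2) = (h + 1)^2*(h + 2)*(h + 4)^2*(h - 1)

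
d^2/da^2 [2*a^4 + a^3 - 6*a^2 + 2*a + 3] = 24*a^2 + 6*a - 12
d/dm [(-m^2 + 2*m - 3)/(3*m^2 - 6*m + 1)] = 16*(m - 1)/(9*m^4 - 36*m^3 + 42*m^2 - 12*m + 1)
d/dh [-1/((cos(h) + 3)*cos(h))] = -(2*cos(h) + 3)*sin(h)/((cos(h) + 3)^2*cos(h)^2)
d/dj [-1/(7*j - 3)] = 7/(7*j - 3)^2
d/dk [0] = 0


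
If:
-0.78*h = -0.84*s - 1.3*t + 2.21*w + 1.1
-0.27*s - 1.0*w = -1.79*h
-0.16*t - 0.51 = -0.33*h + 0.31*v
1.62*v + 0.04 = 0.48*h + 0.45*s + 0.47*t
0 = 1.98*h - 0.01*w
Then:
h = -0.01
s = 3.74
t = -3.30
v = 0.05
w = -1.02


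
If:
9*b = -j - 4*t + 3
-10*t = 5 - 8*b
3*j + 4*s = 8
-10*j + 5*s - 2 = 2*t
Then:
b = 1195/3323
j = 2036/3323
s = 5119/3323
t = -1411/6646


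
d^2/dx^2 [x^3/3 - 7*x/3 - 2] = 2*x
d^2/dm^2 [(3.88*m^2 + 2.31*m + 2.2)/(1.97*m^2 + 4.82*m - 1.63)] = (-55.754546*m^3 + 125.982288*m^2 + 169.845126*m + 173.266436)/(7.645373*m^6 + 56.117814*m^5 + 118.325883*m^4 + 19.115156*m^3 - 97.904157*m^2 + 38.418774*m - 4.330747)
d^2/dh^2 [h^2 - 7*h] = 2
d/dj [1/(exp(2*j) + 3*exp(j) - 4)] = (-2*exp(j) - 3)*exp(j)/(exp(2*j) + 3*exp(j) - 4)^2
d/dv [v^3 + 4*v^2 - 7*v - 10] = 3*v^2 + 8*v - 7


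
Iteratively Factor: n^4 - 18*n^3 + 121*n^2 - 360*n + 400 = (n - 5)*(n^3 - 13*n^2 + 56*n - 80) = (n - 5)*(n - 4)*(n^2 - 9*n + 20) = (n - 5)*(n - 4)^2*(n - 5)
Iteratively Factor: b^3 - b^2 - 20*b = (b)*(b^2 - b - 20) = b*(b - 5)*(b + 4)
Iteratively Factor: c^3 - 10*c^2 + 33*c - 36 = (c - 3)*(c^2 - 7*c + 12) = (c - 3)^2*(c - 4)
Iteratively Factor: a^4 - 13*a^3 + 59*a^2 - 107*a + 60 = (a - 4)*(a^3 - 9*a^2 + 23*a - 15) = (a - 5)*(a - 4)*(a^2 - 4*a + 3) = (a - 5)*(a - 4)*(a - 3)*(a - 1)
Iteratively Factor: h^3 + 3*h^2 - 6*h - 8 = (h + 1)*(h^2 + 2*h - 8) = (h + 1)*(h + 4)*(h - 2)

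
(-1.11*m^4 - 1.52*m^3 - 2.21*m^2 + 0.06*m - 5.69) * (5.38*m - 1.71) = -5.9718*m^5 - 6.2795*m^4 - 9.2906*m^3 + 4.1019*m^2 - 30.7148*m + 9.7299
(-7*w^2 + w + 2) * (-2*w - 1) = 14*w^3 + 5*w^2 - 5*w - 2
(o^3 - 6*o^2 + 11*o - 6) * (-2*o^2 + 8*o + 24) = -2*o^5 + 20*o^4 - 46*o^3 - 44*o^2 + 216*o - 144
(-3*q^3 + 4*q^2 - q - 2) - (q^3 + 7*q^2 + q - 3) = -4*q^3 - 3*q^2 - 2*q + 1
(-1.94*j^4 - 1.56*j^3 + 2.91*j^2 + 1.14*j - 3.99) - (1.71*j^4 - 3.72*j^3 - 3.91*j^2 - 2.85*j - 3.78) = -3.65*j^4 + 2.16*j^3 + 6.82*j^2 + 3.99*j - 0.21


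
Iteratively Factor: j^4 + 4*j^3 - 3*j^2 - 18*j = (j + 3)*(j^3 + j^2 - 6*j) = (j + 3)^2*(j^2 - 2*j) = j*(j + 3)^2*(j - 2)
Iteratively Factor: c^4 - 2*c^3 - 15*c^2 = (c + 3)*(c^3 - 5*c^2) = c*(c + 3)*(c^2 - 5*c) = c^2*(c + 3)*(c - 5)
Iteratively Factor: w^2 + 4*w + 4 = (w + 2)*(w + 2)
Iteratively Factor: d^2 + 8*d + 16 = (d + 4)*(d + 4)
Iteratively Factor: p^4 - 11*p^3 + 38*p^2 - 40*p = (p)*(p^3 - 11*p^2 + 38*p - 40) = p*(p - 4)*(p^2 - 7*p + 10) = p*(p - 4)*(p - 2)*(p - 5)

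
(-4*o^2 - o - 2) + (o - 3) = -4*o^2 - 5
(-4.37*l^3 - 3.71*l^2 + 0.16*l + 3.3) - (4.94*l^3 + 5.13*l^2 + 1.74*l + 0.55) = -9.31*l^3 - 8.84*l^2 - 1.58*l + 2.75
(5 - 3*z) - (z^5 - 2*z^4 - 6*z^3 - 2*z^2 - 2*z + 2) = -z^5 + 2*z^4 + 6*z^3 + 2*z^2 - z + 3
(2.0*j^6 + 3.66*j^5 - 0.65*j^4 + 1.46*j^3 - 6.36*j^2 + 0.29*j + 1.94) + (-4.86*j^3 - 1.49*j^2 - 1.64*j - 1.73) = 2.0*j^6 + 3.66*j^5 - 0.65*j^4 - 3.4*j^3 - 7.85*j^2 - 1.35*j + 0.21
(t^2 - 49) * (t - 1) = t^3 - t^2 - 49*t + 49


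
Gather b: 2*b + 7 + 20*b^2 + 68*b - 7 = 20*b^2 + 70*b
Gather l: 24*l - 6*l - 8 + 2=18*l - 6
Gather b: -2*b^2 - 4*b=-2*b^2 - 4*b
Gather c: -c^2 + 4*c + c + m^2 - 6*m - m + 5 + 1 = -c^2 + 5*c + m^2 - 7*m + 6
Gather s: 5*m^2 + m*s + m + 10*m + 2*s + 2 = 5*m^2 + 11*m + s*(m + 2) + 2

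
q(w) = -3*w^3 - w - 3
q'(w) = -9*w^2 - 1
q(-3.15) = 93.92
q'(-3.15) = -90.30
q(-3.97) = 188.68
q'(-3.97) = -142.85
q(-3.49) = 128.02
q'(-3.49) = -110.62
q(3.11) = -96.35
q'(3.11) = -88.05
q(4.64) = -307.33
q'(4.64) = -194.77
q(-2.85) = 69.30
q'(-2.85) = -74.10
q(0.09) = -3.09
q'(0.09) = -1.07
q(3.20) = -104.50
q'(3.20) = -93.16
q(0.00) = -3.00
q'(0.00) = -1.00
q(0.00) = -3.00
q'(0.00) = -1.00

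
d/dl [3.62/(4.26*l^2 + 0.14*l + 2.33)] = (-30.8424*l - 0.5068)/(4.26*l^2 + 0.14*l + 2.33)^2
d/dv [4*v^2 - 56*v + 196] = 8*v - 56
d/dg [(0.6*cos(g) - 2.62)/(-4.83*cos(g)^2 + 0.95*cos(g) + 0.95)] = (-2.898*cos(g)^2 + 25.3092*cos(g) - 3.059)*sin(g)/(23.3289*cos(g)^4 - 9.177*cos(g)^3 - 8.2745*cos(g)^2 + 1.805*cos(g) + 0.9025)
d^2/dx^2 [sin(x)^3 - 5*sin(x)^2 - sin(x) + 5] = sin(x)/4 + 9*sin(3*x)/4 - 10*cos(2*x)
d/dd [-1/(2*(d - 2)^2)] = (d - 2)^(-3)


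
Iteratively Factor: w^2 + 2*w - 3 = (w + 3)*(w - 1)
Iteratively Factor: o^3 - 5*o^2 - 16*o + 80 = (o - 5)*(o^2 - 16) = (o - 5)*(o + 4)*(o - 4)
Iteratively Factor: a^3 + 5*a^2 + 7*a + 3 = (a + 3)*(a^2 + 2*a + 1) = (a + 1)*(a + 3)*(a + 1)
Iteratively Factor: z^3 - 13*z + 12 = (z + 4)*(z^2 - 4*z + 3) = (z - 1)*(z + 4)*(z - 3)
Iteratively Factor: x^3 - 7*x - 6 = (x - 3)*(x^2 + 3*x + 2) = (x - 3)*(x + 1)*(x + 2)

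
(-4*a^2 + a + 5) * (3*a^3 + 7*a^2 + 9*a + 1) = -12*a^5 - 25*a^4 - 14*a^3 + 40*a^2 + 46*a + 5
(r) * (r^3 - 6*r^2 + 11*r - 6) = r^4 - 6*r^3 + 11*r^2 - 6*r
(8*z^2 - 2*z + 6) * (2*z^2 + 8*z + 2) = 16*z^4 + 60*z^3 + 12*z^2 + 44*z + 12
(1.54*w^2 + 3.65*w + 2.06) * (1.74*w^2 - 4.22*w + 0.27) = 2.6796*w^4 - 0.1478*w^3 - 11.4028*w^2 - 7.7077*w + 0.5562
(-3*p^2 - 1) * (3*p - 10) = -9*p^3 + 30*p^2 - 3*p + 10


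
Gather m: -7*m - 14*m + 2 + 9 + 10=21 - 21*m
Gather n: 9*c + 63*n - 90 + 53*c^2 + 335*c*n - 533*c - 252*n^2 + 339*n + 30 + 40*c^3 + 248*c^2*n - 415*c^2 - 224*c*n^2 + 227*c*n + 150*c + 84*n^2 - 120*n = 40*c^3 - 362*c^2 - 374*c + n^2*(-224*c - 168) + n*(248*c^2 + 562*c + 282) - 60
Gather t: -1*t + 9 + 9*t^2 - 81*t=9*t^2 - 82*t + 9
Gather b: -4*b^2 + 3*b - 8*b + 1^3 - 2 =-4*b^2 - 5*b - 1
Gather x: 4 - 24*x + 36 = 40 - 24*x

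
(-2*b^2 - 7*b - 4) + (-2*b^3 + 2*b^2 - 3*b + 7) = -2*b^3 - 10*b + 3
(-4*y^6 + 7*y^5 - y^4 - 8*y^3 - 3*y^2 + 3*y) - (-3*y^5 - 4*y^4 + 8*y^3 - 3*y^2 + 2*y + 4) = -4*y^6 + 10*y^5 + 3*y^4 - 16*y^3 + y - 4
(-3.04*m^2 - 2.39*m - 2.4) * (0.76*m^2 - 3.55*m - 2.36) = -2.3104*m^4 + 8.9756*m^3 + 13.8349*m^2 + 14.1604*m + 5.664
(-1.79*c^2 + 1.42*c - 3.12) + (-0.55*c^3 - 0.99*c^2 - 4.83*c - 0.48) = -0.55*c^3 - 2.78*c^2 - 3.41*c - 3.6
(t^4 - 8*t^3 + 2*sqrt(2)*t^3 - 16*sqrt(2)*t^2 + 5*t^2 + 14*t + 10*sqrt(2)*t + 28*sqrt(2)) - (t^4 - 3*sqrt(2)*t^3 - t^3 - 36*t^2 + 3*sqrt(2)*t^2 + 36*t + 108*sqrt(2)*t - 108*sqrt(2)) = -7*t^3 + 5*sqrt(2)*t^3 - 19*sqrt(2)*t^2 + 41*t^2 - 98*sqrt(2)*t - 22*t + 136*sqrt(2)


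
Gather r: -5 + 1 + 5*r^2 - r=5*r^2 - r - 4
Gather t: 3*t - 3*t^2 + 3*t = -3*t^2 + 6*t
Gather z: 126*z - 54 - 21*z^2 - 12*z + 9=-21*z^2 + 114*z - 45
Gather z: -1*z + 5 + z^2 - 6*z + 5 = z^2 - 7*z + 10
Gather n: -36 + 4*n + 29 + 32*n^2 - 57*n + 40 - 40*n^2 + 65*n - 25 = -8*n^2 + 12*n + 8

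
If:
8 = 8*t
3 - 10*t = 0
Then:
No Solution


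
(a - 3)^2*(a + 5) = a^3 - a^2 - 21*a + 45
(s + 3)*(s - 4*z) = s^2 - 4*s*z + 3*s - 12*z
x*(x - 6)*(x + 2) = x^3 - 4*x^2 - 12*x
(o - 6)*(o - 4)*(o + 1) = o^3 - 9*o^2 + 14*o + 24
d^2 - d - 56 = (d - 8)*(d + 7)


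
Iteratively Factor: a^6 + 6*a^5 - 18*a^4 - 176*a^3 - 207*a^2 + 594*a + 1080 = (a + 3)*(a^5 + 3*a^4 - 27*a^3 - 95*a^2 + 78*a + 360) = (a - 2)*(a + 3)*(a^4 + 5*a^3 - 17*a^2 - 129*a - 180) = (a - 2)*(a + 3)^2*(a^3 + 2*a^2 - 23*a - 60) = (a - 5)*(a - 2)*(a + 3)^2*(a^2 + 7*a + 12) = (a - 5)*(a - 2)*(a + 3)^2*(a + 4)*(a + 3)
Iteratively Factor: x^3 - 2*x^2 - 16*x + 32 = (x - 2)*(x^2 - 16) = (x - 2)*(x + 4)*(x - 4)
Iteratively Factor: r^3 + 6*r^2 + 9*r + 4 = (r + 1)*(r^2 + 5*r + 4) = (r + 1)^2*(r + 4)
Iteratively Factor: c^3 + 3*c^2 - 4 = (c - 1)*(c^2 + 4*c + 4) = (c - 1)*(c + 2)*(c + 2)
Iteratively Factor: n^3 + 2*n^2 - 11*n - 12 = (n + 4)*(n^2 - 2*n - 3) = (n + 1)*(n + 4)*(n - 3)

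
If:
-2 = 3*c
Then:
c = -2/3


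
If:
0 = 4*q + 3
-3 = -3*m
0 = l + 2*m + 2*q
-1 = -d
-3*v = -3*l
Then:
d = 1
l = -1/2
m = 1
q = -3/4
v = -1/2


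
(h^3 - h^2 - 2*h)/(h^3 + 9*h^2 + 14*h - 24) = h*(h^2 - h - 2)/(h^3 + 9*h^2 + 14*h - 24)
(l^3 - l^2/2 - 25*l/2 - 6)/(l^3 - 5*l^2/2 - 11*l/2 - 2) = (l + 3)/(l + 1)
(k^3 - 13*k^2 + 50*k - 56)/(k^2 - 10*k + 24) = (k^2 - 9*k + 14)/(k - 6)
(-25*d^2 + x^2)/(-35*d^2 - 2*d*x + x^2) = (-5*d + x)/(-7*d + x)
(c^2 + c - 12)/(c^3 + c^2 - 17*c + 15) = (c + 4)/(c^2 + 4*c - 5)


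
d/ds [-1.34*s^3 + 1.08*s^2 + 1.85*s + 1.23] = -4.02*s^2 + 2.16*s + 1.85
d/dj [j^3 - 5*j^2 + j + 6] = 3*j^2 - 10*j + 1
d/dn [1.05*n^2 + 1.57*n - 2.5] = 2.1*n + 1.57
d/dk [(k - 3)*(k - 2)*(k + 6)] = 3*k^2 + 2*k - 24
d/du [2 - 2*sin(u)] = -2*cos(u)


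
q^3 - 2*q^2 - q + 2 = (q - 2)*(q - 1)*(q + 1)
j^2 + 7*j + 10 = (j + 2)*(j + 5)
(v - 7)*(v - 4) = v^2 - 11*v + 28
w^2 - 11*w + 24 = (w - 8)*(w - 3)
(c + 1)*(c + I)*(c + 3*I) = c^3 + c^2 + 4*I*c^2 - 3*c + 4*I*c - 3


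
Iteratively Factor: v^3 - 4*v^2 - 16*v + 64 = (v - 4)*(v^2 - 16) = (v - 4)*(v + 4)*(v - 4)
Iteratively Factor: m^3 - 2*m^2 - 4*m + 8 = (m - 2)*(m^2 - 4) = (m - 2)*(m + 2)*(m - 2)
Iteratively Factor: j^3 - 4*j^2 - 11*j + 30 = (j - 2)*(j^2 - 2*j - 15) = (j - 2)*(j + 3)*(j - 5)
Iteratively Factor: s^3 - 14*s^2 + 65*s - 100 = (s - 5)*(s^2 - 9*s + 20) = (s - 5)^2*(s - 4)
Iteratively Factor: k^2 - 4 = (k + 2)*(k - 2)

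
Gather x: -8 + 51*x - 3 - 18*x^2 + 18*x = -18*x^2 + 69*x - 11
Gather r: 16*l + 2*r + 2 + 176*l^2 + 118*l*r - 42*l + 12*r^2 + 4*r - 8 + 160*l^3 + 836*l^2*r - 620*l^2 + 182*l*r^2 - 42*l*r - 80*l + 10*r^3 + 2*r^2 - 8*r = 160*l^3 - 444*l^2 - 106*l + 10*r^3 + r^2*(182*l + 14) + r*(836*l^2 + 76*l - 2) - 6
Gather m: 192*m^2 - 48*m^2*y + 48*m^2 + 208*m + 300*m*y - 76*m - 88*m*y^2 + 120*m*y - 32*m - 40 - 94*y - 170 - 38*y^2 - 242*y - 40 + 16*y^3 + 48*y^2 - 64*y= m^2*(240 - 48*y) + m*(-88*y^2 + 420*y + 100) + 16*y^3 + 10*y^2 - 400*y - 250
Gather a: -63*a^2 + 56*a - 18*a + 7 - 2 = -63*a^2 + 38*a + 5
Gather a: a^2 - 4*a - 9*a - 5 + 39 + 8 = a^2 - 13*a + 42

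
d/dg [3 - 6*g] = -6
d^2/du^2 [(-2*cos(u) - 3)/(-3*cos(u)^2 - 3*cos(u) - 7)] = 2*(-162*(1 - cos(2*u))^2*cos(u) - 90*(1 - cos(2*u))^2 + 157*cos(u) + 498*cos(2*u) + 63*cos(3*u) + 36*cos(5*u) + 234)/(6*cos(u) + 3*cos(2*u) + 17)^3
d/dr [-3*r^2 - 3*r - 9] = -6*r - 3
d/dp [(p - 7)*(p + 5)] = 2*p - 2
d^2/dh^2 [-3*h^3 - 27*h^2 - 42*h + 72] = -18*h - 54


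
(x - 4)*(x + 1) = x^2 - 3*x - 4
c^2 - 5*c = c*(c - 5)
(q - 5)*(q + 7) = q^2 + 2*q - 35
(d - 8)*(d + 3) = d^2 - 5*d - 24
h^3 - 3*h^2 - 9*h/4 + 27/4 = (h - 3)*(h - 3/2)*(h + 3/2)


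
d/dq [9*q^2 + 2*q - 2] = 18*q + 2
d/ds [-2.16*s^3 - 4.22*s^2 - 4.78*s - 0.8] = -6.48*s^2 - 8.44*s - 4.78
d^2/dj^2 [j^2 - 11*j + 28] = 2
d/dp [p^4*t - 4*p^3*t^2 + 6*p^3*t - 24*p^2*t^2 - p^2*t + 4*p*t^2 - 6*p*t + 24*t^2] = 2*t*(2*p^3 - 6*p^2*t + 9*p^2 - 24*p*t - p + 2*t - 3)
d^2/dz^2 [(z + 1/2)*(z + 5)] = 2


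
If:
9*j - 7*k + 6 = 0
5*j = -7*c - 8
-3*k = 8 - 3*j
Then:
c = 23/3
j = -37/3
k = -15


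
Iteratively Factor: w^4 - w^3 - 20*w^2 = (w - 5)*(w^3 + 4*w^2) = w*(w - 5)*(w^2 + 4*w) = w*(w - 5)*(w + 4)*(w)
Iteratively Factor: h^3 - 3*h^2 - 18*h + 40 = (h - 2)*(h^2 - h - 20) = (h - 2)*(h + 4)*(h - 5)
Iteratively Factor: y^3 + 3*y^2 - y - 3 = (y - 1)*(y^2 + 4*y + 3) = (y - 1)*(y + 1)*(y + 3)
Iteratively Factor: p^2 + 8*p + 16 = (p + 4)*(p + 4)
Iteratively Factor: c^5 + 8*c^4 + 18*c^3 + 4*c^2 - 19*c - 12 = (c - 1)*(c^4 + 9*c^3 + 27*c^2 + 31*c + 12) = (c - 1)*(c + 1)*(c^3 + 8*c^2 + 19*c + 12) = (c - 1)*(c + 1)*(c + 3)*(c^2 + 5*c + 4) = (c - 1)*(c + 1)^2*(c + 3)*(c + 4)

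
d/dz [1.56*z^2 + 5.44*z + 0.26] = 3.12*z + 5.44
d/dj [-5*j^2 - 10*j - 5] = -10*j - 10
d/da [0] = 0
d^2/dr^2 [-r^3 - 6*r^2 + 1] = -6*r - 12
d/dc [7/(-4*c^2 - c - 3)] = 7*(8*c + 1)/(4*c^2 + c + 3)^2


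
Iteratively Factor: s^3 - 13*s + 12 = (s + 4)*(s^2 - 4*s + 3) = (s - 3)*(s + 4)*(s - 1)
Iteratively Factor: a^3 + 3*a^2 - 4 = (a + 2)*(a^2 + a - 2) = (a - 1)*(a + 2)*(a + 2)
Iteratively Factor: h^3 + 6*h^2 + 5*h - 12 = (h + 3)*(h^2 + 3*h - 4) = (h + 3)*(h + 4)*(h - 1)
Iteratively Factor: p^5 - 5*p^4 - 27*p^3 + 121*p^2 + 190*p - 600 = (p + 3)*(p^4 - 8*p^3 - 3*p^2 + 130*p - 200) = (p - 5)*(p + 3)*(p^3 - 3*p^2 - 18*p + 40) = (p - 5)*(p + 3)*(p + 4)*(p^2 - 7*p + 10) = (p - 5)^2*(p + 3)*(p + 4)*(p - 2)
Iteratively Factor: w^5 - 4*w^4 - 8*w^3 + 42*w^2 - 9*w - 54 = (w - 3)*(w^4 - w^3 - 11*w^2 + 9*w + 18) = (w - 3)^2*(w^3 + 2*w^2 - 5*w - 6) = (w - 3)^2*(w + 3)*(w^2 - w - 2) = (w - 3)^2*(w - 2)*(w + 3)*(w + 1)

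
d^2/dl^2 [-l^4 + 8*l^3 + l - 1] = 12*l*(4 - l)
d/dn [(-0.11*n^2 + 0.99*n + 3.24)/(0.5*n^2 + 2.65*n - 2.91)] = (-0.7865*n^2 - 2.5998*n - 11.4669)/(0.25*n^4 + 2.65*n^3 + 4.1125*n^2 - 15.423*n + 8.4681)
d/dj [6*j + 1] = 6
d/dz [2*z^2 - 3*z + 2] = 4*z - 3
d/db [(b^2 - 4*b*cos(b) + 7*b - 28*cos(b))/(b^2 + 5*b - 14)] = 2*(2*b*sin(b) - 4*sin(b) + 2*cos(b) - 1)/(b^2 - 4*b + 4)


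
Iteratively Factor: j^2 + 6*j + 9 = (j + 3)*(j + 3)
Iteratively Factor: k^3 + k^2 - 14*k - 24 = (k + 2)*(k^2 - k - 12) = (k - 4)*(k + 2)*(k + 3)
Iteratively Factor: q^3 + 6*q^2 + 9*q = (q)*(q^2 + 6*q + 9) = q*(q + 3)*(q + 3)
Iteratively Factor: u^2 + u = (u)*(u + 1)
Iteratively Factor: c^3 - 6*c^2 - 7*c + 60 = (c - 4)*(c^2 - 2*c - 15) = (c - 5)*(c - 4)*(c + 3)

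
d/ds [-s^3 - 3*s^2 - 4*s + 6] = -3*s^2 - 6*s - 4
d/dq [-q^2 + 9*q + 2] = 9 - 2*q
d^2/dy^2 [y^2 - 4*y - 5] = 2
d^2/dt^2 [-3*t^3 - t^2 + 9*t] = -18*t - 2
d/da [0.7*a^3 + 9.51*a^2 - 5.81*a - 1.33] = 2.1*a^2 + 19.02*a - 5.81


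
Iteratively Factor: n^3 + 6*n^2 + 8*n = (n + 4)*(n^2 + 2*n) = (n + 2)*(n + 4)*(n)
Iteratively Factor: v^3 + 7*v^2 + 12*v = (v + 3)*(v^2 + 4*v) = v*(v + 3)*(v + 4)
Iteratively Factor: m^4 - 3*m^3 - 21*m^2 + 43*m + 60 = (m + 4)*(m^3 - 7*m^2 + 7*m + 15) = (m + 1)*(m + 4)*(m^2 - 8*m + 15) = (m - 5)*(m + 1)*(m + 4)*(m - 3)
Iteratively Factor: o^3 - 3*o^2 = (o)*(o^2 - 3*o) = o^2*(o - 3)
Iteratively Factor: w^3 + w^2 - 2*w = (w - 1)*(w^2 + 2*w) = (w - 1)*(w + 2)*(w)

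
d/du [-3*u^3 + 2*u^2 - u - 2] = -9*u^2 + 4*u - 1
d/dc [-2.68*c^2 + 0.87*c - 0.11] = 0.87 - 5.36*c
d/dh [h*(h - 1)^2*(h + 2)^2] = 5*h^4 + 8*h^3 - 9*h^2 - 8*h + 4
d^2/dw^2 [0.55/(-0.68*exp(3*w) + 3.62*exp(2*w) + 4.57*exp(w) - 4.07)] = (-0.55*(-4.08*exp(2*w) + 14.48*exp(w) + 9.14)*(-2.04*exp(2*w) + 7.24*exp(w) + 4.57)*exp(w) + (3.366*exp(2*w) - 7.964*exp(w) - 2.5135)*(0.68*exp(3*w) - 3.62*exp(2*w) - 4.57*exp(w) + 4.07))*exp(w)/(0.68*exp(3*w) - 3.62*exp(2*w) - 4.57*exp(w) + 4.07)^3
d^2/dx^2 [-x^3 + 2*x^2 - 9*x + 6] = 4 - 6*x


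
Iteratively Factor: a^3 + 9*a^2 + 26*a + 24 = (a + 2)*(a^2 + 7*a + 12) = (a + 2)*(a + 3)*(a + 4)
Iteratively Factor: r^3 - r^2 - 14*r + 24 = (r + 4)*(r^2 - 5*r + 6) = (r - 2)*(r + 4)*(r - 3)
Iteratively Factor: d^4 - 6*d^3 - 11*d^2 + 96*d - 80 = (d - 4)*(d^3 - 2*d^2 - 19*d + 20) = (d - 4)*(d + 4)*(d^2 - 6*d + 5) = (d - 5)*(d - 4)*(d + 4)*(d - 1)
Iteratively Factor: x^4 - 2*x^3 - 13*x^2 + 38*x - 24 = (x - 1)*(x^3 - x^2 - 14*x + 24) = (x - 2)*(x - 1)*(x^2 + x - 12) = (x - 3)*(x - 2)*(x - 1)*(x + 4)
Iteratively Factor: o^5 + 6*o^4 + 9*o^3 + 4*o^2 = (o + 1)*(o^4 + 5*o^3 + 4*o^2) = o*(o + 1)*(o^3 + 5*o^2 + 4*o) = o*(o + 1)^2*(o^2 + 4*o) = o^2*(o + 1)^2*(o + 4)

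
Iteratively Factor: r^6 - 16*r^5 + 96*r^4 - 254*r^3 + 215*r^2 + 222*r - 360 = (r - 5)*(r^5 - 11*r^4 + 41*r^3 - 49*r^2 - 30*r + 72) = (r - 5)*(r + 1)*(r^4 - 12*r^3 + 53*r^2 - 102*r + 72) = (r - 5)*(r - 3)*(r + 1)*(r^3 - 9*r^2 + 26*r - 24) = (r - 5)*(r - 4)*(r - 3)*(r + 1)*(r^2 - 5*r + 6) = (r - 5)*(r - 4)*(r - 3)^2*(r + 1)*(r - 2)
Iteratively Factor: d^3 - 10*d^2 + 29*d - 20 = (d - 4)*(d^2 - 6*d + 5) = (d - 5)*(d - 4)*(d - 1)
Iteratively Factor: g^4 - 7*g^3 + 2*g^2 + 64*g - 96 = (g + 3)*(g^3 - 10*g^2 + 32*g - 32) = (g - 4)*(g + 3)*(g^2 - 6*g + 8) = (g - 4)^2*(g + 3)*(g - 2)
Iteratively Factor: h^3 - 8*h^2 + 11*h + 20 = (h - 5)*(h^2 - 3*h - 4) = (h - 5)*(h - 4)*(h + 1)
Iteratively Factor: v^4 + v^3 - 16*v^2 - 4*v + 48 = (v + 4)*(v^3 - 3*v^2 - 4*v + 12) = (v - 3)*(v + 4)*(v^2 - 4) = (v - 3)*(v + 2)*(v + 4)*(v - 2)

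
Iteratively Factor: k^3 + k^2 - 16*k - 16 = (k + 4)*(k^2 - 3*k - 4) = (k + 1)*(k + 4)*(k - 4)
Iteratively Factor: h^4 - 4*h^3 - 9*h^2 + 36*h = (h - 4)*(h^3 - 9*h) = h*(h - 4)*(h^2 - 9) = h*(h - 4)*(h + 3)*(h - 3)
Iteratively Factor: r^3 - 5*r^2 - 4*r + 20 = (r + 2)*(r^2 - 7*r + 10) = (r - 2)*(r + 2)*(r - 5)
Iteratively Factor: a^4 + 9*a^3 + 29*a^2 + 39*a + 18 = (a + 3)*(a^3 + 6*a^2 + 11*a + 6) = (a + 2)*(a + 3)*(a^2 + 4*a + 3) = (a + 2)*(a + 3)^2*(a + 1)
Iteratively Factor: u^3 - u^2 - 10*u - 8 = (u + 1)*(u^2 - 2*u - 8) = (u - 4)*(u + 1)*(u + 2)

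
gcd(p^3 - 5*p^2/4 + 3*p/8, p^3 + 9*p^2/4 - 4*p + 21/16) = p^2 - 5*p/4 + 3/8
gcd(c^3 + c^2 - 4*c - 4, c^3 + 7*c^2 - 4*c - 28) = c^2 - 4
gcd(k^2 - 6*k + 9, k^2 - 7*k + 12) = k - 3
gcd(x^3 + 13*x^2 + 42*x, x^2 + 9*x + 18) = x + 6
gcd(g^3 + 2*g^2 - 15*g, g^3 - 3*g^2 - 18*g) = g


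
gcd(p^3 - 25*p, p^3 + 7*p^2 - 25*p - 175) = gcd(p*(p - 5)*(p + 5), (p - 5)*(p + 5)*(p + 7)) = p^2 - 25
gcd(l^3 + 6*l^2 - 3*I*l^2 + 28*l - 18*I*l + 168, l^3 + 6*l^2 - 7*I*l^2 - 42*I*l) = l^2 + l*(6 - 7*I) - 42*I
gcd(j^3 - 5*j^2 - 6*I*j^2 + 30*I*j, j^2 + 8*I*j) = j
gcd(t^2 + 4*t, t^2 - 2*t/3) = t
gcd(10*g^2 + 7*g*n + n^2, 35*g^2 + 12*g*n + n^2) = 5*g + n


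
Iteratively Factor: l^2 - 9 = (l - 3)*(l + 3)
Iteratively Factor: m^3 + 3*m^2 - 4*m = (m - 1)*(m^2 + 4*m) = m*(m - 1)*(m + 4)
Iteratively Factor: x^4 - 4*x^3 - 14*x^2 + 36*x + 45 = (x + 3)*(x^3 - 7*x^2 + 7*x + 15) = (x - 3)*(x + 3)*(x^2 - 4*x - 5) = (x - 5)*(x - 3)*(x + 3)*(x + 1)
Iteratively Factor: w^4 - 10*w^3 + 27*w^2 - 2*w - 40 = (w - 2)*(w^3 - 8*w^2 + 11*w + 20) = (w - 4)*(w - 2)*(w^2 - 4*w - 5) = (w - 5)*(w - 4)*(w - 2)*(w + 1)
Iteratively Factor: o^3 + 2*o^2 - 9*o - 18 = (o - 3)*(o^2 + 5*o + 6) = (o - 3)*(o + 2)*(o + 3)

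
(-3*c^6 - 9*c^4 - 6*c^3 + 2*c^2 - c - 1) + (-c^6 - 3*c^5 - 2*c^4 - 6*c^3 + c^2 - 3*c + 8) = -4*c^6 - 3*c^5 - 11*c^4 - 12*c^3 + 3*c^2 - 4*c + 7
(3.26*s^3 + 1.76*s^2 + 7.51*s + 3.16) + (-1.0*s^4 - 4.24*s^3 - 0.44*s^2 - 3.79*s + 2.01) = -1.0*s^4 - 0.98*s^3 + 1.32*s^2 + 3.72*s + 5.17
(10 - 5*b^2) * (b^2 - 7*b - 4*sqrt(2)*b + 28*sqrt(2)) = -5*b^4 + 20*sqrt(2)*b^3 + 35*b^3 - 140*sqrt(2)*b^2 + 10*b^2 - 70*b - 40*sqrt(2)*b + 280*sqrt(2)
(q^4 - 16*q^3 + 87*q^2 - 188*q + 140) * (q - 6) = q^5 - 22*q^4 + 183*q^3 - 710*q^2 + 1268*q - 840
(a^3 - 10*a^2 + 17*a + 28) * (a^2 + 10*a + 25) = a^5 - 58*a^3 - 52*a^2 + 705*a + 700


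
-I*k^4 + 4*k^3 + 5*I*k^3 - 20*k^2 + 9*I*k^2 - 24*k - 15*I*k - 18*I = (k - 6)*(k + I)*(k + 3*I)*(-I*k - I)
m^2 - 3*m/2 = m*(m - 3/2)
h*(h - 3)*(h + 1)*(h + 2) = h^4 - 7*h^2 - 6*h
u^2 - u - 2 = (u - 2)*(u + 1)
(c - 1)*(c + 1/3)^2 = c^3 - c^2/3 - 5*c/9 - 1/9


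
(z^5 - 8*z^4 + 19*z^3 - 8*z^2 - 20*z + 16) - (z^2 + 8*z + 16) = z^5 - 8*z^4 + 19*z^3 - 9*z^2 - 28*z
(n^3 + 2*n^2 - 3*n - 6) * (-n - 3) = -n^4 - 5*n^3 - 3*n^2 + 15*n + 18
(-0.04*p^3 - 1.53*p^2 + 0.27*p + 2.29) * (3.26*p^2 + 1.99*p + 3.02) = -0.1304*p^5 - 5.0674*p^4 - 2.2853*p^3 + 3.3821*p^2 + 5.3725*p + 6.9158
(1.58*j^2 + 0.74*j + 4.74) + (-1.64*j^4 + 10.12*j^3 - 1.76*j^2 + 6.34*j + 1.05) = -1.64*j^4 + 10.12*j^3 - 0.18*j^2 + 7.08*j + 5.79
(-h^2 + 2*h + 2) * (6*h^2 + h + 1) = -6*h^4 + 11*h^3 + 13*h^2 + 4*h + 2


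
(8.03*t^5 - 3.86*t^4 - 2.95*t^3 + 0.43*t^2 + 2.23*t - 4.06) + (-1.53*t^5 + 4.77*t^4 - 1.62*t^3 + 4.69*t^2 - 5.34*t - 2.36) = 6.5*t^5 + 0.91*t^4 - 4.57*t^3 + 5.12*t^2 - 3.11*t - 6.42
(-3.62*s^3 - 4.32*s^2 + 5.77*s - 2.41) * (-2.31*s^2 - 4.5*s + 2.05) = 8.3622*s^5 + 26.2692*s^4 - 1.3097*s^3 - 29.2539*s^2 + 22.6735*s - 4.9405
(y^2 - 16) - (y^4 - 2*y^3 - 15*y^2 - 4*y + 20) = -y^4 + 2*y^3 + 16*y^2 + 4*y - 36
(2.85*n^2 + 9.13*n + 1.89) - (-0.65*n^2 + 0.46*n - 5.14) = 3.5*n^2 + 8.67*n + 7.03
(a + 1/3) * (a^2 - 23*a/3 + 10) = a^3 - 22*a^2/3 + 67*a/9 + 10/3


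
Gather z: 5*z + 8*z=13*z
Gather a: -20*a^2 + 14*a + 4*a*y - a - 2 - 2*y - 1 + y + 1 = -20*a^2 + a*(4*y + 13) - y - 2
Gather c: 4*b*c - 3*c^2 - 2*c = -3*c^2 + c*(4*b - 2)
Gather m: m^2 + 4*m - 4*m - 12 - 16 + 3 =m^2 - 25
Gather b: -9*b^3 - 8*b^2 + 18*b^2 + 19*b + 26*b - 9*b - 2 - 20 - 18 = -9*b^3 + 10*b^2 + 36*b - 40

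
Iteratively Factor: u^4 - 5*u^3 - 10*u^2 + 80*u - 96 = (u - 3)*(u^3 - 2*u^2 - 16*u + 32) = (u - 3)*(u - 2)*(u^2 - 16) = (u - 3)*(u - 2)*(u + 4)*(u - 4)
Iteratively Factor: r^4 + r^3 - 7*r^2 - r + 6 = (r + 3)*(r^3 - 2*r^2 - r + 2) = (r - 2)*(r + 3)*(r^2 - 1) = (r - 2)*(r - 1)*(r + 3)*(r + 1)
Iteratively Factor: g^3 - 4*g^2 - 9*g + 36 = (g - 4)*(g^2 - 9) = (g - 4)*(g - 3)*(g + 3)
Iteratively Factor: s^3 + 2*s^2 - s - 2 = (s + 2)*(s^2 - 1) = (s + 1)*(s + 2)*(s - 1)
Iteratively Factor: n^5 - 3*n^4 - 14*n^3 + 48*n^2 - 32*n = (n - 4)*(n^4 + n^3 - 10*n^2 + 8*n) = n*(n - 4)*(n^3 + n^2 - 10*n + 8) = n*(n - 4)*(n + 4)*(n^2 - 3*n + 2) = n*(n - 4)*(n - 2)*(n + 4)*(n - 1)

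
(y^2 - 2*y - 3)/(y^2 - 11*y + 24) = (y + 1)/(y - 8)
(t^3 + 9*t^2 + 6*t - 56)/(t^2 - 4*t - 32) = (t^2 + 5*t - 14)/(t - 8)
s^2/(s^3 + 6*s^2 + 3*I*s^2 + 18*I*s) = s/(s^2 + 3*s*(2 + I) + 18*I)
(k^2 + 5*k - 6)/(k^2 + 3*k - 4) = (k + 6)/(k + 4)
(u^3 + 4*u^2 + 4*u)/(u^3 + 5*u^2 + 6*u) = (u + 2)/(u + 3)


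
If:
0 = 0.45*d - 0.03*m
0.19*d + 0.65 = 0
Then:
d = -3.42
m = -51.32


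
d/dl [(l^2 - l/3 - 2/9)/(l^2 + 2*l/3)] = (27*l^2 + 12*l + 4)/(3*l^2*(9*l^2 + 12*l + 4))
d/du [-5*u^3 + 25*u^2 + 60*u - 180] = -15*u^2 + 50*u + 60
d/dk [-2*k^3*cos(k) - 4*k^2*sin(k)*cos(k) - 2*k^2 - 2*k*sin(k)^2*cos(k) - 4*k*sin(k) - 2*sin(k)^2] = 2*k^3*sin(k) + 8*k^2*sin(k)^2 - 6*k^2*cos(k) - 4*k^2 + 6*k*sin(k)^3 - 8*k*sin(k)*cos(k) - 4*k*sin(k) - 4*k*cos(k) - 4*k - 2*sin(k)^2*cos(k) - 4*sin(k)*cos(k) - 4*sin(k)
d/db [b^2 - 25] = 2*b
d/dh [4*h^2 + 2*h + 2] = 8*h + 2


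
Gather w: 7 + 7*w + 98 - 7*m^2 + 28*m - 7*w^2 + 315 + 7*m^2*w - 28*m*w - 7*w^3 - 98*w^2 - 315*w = -7*m^2 + 28*m - 7*w^3 - 105*w^2 + w*(7*m^2 - 28*m - 308) + 420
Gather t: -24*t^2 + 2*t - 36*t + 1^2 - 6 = -24*t^2 - 34*t - 5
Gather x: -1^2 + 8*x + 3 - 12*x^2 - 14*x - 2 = -12*x^2 - 6*x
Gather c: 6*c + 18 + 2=6*c + 20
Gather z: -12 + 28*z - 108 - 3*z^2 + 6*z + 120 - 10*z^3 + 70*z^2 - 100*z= -10*z^3 + 67*z^2 - 66*z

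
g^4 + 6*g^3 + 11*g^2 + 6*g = g*(g + 1)*(g + 2)*(g + 3)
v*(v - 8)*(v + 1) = v^3 - 7*v^2 - 8*v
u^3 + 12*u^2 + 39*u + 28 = (u + 1)*(u + 4)*(u + 7)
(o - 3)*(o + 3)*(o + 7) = o^3 + 7*o^2 - 9*o - 63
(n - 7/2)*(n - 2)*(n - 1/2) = n^3 - 6*n^2 + 39*n/4 - 7/2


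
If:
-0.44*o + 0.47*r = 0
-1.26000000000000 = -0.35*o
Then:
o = 3.60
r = 3.37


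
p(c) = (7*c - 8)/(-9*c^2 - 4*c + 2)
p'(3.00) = 0.01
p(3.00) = -0.14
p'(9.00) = 0.01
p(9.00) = -0.07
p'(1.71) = -0.08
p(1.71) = -0.13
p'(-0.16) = 1.15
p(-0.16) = -3.78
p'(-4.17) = 0.09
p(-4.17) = 0.27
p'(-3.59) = 0.13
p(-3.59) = 0.33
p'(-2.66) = 0.31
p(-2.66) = 0.52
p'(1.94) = -0.04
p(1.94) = -0.14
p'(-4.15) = 0.09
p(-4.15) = 0.27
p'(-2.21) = 0.55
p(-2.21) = 0.71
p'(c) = (7*c - 8)*(18*c + 4)/(-9*c^2 - 4*c + 2)^2 + 7/(-9*c^2 - 4*c + 2)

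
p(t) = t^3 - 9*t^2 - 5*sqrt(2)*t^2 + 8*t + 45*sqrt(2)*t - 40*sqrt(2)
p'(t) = 3*t^2 - 18*t - 10*sqrt(2)*t + 8 + 45*sqrt(2)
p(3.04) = 40.79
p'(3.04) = 1.65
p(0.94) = -2.60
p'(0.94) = 44.08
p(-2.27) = -313.70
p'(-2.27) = 160.06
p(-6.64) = -1533.58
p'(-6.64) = 417.33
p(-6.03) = -1292.17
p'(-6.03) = 374.54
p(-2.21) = -304.18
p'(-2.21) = 157.33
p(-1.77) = -239.26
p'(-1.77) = 137.93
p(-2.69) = -385.04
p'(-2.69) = 179.81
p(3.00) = 40.71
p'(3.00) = 2.21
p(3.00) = 40.71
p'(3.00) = 2.21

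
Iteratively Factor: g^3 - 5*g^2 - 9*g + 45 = (g - 3)*(g^2 - 2*g - 15) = (g - 3)*(g + 3)*(g - 5)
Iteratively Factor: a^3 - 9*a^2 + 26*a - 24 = (a - 3)*(a^2 - 6*a + 8) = (a - 4)*(a - 3)*(a - 2)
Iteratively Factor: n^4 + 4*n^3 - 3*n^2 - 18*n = (n + 3)*(n^3 + n^2 - 6*n) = (n + 3)^2*(n^2 - 2*n) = n*(n + 3)^2*(n - 2)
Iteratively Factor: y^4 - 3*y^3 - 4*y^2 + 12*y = (y - 3)*(y^3 - 4*y) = y*(y - 3)*(y^2 - 4) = y*(y - 3)*(y - 2)*(y + 2)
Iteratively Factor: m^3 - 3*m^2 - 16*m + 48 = (m - 3)*(m^2 - 16) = (m - 4)*(m - 3)*(m + 4)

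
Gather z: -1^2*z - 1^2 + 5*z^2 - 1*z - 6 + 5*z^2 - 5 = 10*z^2 - 2*z - 12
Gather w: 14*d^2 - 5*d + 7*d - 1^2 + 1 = 14*d^2 + 2*d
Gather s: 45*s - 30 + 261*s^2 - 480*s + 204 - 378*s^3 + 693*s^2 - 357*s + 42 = -378*s^3 + 954*s^2 - 792*s + 216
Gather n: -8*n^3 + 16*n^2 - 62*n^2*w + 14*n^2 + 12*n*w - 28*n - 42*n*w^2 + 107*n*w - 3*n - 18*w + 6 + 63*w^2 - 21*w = -8*n^3 + n^2*(30 - 62*w) + n*(-42*w^2 + 119*w - 31) + 63*w^2 - 39*w + 6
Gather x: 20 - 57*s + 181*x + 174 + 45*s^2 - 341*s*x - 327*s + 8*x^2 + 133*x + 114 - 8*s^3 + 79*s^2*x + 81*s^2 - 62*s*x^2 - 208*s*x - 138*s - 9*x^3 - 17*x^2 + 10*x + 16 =-8*s^3 + 126*s^2 - 522*s - 9*x^3 + x^2*(-62*s - 9) + x*(79*s^2 - 549*s + 324) + 324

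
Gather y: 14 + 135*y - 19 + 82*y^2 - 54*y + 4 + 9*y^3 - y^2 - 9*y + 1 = 9*y^3 + 81*y^2 + 72*y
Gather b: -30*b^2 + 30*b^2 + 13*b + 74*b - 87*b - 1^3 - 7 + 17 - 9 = 0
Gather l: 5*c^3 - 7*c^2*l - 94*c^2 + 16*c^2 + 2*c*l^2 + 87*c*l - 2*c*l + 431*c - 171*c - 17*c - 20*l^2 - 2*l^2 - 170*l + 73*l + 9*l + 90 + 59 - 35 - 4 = 5*c^3 - 78*c^2 + 243*c + l^2*(2*c - 22) + l*(-7*c^2 + 85*c - 88) + 110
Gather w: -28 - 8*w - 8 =-8*w - 36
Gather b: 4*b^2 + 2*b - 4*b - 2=4*b^2 - 2*b - 2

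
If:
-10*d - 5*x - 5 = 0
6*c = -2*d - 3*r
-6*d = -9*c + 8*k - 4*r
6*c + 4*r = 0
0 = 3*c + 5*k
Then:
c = 0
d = 0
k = 0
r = 0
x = -1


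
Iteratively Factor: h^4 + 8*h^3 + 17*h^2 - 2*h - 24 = (h + 4)*(h^3 + 4*h^2 + h - 6) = (h + 2)*(h + 4)*(h^2 + 2*h - 3) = (h + 2)*(h + 3)*(h + 4)*(h - 1)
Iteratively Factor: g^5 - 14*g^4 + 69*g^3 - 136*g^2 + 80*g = (g - 4)*(g^4 - 10*g^3 + 29*g^2 - 20*g) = (g - 5)*(g - 4)*(g^3 - 5*g^2 + 4*g) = g*(g - 5)*(g - 4)*(g^2 - 5*g + 4) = g*(g - 5)*(g - 4)*(g - 1)*(g - 4)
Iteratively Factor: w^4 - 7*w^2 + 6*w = (w + 3)*(w^3 - 3*w^2 + 2*w) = w*(w + 3)*(w^2 - 3*w + 2) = w*(w - 1)*(w + 3)*(w - 2)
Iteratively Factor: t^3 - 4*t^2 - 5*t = (t - 5)*(t^2 + t) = t*(t - 5)*(t + 1)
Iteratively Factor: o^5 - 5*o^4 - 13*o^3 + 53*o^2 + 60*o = (o)*(o^4 - 5*o^3 - 13*o^2 + 53*o + 60) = o*(o - 4)*(o^3 - o^2 - 17*o - 15) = o*(o - 4)*(o + 1)*(o^2 - 2*o - 15) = o*(o - 5)*(o - 4)*(o + 1)*(o + 3)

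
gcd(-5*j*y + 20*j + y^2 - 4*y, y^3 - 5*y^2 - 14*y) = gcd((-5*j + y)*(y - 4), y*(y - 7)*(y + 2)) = 1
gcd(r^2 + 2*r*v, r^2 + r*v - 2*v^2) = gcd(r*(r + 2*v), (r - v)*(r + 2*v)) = r + 2*v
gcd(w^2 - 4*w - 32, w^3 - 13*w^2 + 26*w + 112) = w - 8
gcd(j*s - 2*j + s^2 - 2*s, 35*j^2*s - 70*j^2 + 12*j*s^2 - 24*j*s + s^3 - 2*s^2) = s - 2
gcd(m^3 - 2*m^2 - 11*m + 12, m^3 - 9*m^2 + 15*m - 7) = m - 1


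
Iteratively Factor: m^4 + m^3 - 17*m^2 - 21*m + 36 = (m + 3)*(m^3 - 2*m^2 - 11*m + 12) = (m + 3)^2*(m^2 - 5*m + 4) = (m - 1)*(m + 3)^2*(m - 4)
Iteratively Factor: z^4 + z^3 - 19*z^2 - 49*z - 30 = (z + 2)*(z^3 - z^2 - 17*z - 15) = (z - 5)*(z + 2)*(z^2 + 4*z + 3) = (z - 5)*(z + 2)*(z + 3)*(z + 1)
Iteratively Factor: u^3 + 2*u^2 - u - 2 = (u - 1)*(u^2 + 3*u + 2) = (u - 1)*(u + 1)*(u + 2)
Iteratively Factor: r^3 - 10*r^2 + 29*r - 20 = (r - 1)*(r^2 - 9*r + 20) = (r - 4)*(r - 1)*(r - 5)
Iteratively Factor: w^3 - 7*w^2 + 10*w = (w - 2)*(w^2 - 5*w) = (w - 5)*(w - 2)*(w)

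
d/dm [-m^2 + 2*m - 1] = 2 - 2*m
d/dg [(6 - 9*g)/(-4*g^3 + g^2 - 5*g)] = 3*(-24*g^3 + 27*g^2 - 4*g + 10)/(g^2*(16*g^4 - 8*g^3 + 41*g^2 - 10*g + 25))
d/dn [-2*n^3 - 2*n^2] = 2*n*(-3*n - 2)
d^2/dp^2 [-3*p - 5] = 0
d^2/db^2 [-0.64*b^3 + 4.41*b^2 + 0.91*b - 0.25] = 8.82 - 3.84*b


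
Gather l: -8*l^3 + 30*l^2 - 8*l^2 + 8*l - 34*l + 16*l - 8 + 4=-8*l^3 + 22*l^2 - 10*l - 4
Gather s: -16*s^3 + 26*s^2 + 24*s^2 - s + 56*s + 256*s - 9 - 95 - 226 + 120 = -16*s^3 + 50*s^2 + 311*s - 210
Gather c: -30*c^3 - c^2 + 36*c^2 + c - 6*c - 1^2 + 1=-30*c^3 + 35*c^2 - 5*c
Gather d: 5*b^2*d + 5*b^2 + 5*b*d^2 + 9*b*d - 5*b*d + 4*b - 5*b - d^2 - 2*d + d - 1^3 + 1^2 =5*b^2 - b + d^2*(5*b - 1) + d*(5*b^2 + 4*b - 1)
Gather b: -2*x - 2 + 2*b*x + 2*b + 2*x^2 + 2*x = b*(2*x + 2) + 2*x^2 - 2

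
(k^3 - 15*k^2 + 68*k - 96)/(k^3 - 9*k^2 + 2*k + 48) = (k - 4)/(k + 2)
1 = 1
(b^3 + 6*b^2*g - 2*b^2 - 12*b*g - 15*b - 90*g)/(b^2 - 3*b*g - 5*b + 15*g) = (b^2 + 6*b*g + 3*b + 18*g)/(b - 3*g)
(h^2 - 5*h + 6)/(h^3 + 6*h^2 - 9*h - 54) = (h - 2)/(h^2 + 9*h + 18)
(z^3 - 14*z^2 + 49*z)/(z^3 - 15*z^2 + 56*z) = (z - 7)/(z - 8)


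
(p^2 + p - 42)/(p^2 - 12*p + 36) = (p + 7)/(p - 6)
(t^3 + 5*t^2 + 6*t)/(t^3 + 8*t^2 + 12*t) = (t + 3)/(t + 6)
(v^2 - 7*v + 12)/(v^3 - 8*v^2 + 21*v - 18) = (v - 4)/(v^2 - 5*v + 6)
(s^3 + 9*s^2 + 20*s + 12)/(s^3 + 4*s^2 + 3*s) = (s^2 + 8*s + 12)/(s*(s + 3))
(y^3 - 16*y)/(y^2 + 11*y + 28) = y*(y - 4)/(y + 7)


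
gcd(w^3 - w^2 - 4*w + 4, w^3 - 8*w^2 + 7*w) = w - 1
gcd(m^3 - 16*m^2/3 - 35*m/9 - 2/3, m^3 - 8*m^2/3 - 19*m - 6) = m^2 - 17*m/3 - 2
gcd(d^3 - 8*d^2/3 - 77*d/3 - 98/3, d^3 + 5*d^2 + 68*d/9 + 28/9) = d^2 + 13*d/3 + 14/3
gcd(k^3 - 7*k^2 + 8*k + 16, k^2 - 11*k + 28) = k - 4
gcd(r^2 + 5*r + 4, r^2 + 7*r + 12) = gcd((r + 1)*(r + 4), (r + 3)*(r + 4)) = r + 4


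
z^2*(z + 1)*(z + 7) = z^4 + 8*z^3 + 7*z^2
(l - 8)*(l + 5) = l^2 - 3*l - 40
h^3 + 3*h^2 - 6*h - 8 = (h - 2)*(h + 1)*(h + 4)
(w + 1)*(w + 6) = w^2 + 7*w + 6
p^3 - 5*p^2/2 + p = p*(p - 2)*(p - 1/2)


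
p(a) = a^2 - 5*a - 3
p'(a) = 2*a - 5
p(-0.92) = 2.45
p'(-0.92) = -6.84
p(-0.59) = 0.30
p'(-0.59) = -6.18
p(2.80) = -9.16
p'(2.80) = 0.60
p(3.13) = -8.85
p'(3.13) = 1.26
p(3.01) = -8.99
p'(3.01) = 1.02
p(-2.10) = 11.91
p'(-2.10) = -9.20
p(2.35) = -9.23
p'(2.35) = -0.30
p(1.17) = -7.48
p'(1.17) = -2.66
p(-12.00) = 201.00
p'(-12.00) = -29.00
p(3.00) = -9.00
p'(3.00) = 1.00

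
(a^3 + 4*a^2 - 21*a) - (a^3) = 4*a^2 - 21*a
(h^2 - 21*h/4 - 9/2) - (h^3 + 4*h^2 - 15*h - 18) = -h^3 - 3*h^2 + 39*h/4 + 27/2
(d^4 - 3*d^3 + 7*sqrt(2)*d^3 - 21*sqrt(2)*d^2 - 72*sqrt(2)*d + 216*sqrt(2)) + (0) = d^4 - 3*d^3 + 7*sqrt(2)*d^3 - 21*sqrt(2)*d^2 - 72*sqrt(2)*d + 216*sqrt(2)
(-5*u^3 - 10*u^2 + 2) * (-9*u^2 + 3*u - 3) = 45*u^5 + 75*u^4 - 15*u^3 + 12*u^2 + 6*u - 6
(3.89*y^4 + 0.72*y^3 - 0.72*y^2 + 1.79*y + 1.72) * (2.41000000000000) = 9.3749*y^4 + 1.7352*y^3 - 1.7352*y^2 + 4.3139*y + 4.1452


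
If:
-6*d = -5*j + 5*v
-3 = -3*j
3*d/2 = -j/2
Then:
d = -1/3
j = 1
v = 7/5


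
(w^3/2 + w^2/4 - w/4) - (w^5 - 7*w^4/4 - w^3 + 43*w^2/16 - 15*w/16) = -w^5 + 7*w^4/4 + 3*w^3/2 - 39*w^2/16 + 11*w/16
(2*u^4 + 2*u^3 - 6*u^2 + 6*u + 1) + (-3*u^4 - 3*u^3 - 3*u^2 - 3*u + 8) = -u^4 - u^3 - 9*u^2 + 3*u + 9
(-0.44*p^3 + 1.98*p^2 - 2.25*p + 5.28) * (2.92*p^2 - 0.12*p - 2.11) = -1.2848*p^5 + 5.8344*p^4 - 5.8792*p^3 + 11.5098*p^2 + 4.1139*p - 11.1408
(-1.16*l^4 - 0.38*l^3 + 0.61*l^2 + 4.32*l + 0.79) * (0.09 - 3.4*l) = 3.944*l^5 + 1.1876*l^4 - 2.1082*l^3 - 14.6331*l^2 - 2.2972*l + 0.0711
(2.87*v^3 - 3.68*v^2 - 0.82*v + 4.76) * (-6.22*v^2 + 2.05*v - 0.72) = -17.8514*v^5 + 28.7731*v^4 - 4.51*v^3 - 28.6386*v^2 + 10.3484*v - 3.4272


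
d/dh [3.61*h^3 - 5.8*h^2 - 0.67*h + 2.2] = 10.83*h^2 - 11.6*h - 0.67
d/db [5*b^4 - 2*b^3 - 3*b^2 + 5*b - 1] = 20*b^3 - 6*b^2 - 6*b + 5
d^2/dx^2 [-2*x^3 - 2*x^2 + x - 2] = -12*x - 4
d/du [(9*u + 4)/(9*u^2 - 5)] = 9*(9*u^2 - 2*u*(9*u + 4) - 5)/(9*u^2 - 5)^2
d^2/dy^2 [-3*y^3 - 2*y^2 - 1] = -18*y - 4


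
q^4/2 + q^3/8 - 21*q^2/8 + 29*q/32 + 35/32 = (q/2 + 1/4)*(q - 7/4)*(q - 1)*(q + 5/2)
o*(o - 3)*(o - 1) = o^3 - 4*o^2 + 3*o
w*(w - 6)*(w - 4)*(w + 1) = w^4 - 9*w^3 + 14*w^2 + 24*w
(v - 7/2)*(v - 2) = v^2 - 11*v/2 + 7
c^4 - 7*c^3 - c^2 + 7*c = c*(c - 7)*(c - 1)*(c + 1)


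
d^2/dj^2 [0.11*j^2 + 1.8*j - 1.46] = 0.220000000000000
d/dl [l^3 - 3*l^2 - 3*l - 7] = 3*l^2 - 6*l - 3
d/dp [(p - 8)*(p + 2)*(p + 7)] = 3*p^2 + 2*p - 58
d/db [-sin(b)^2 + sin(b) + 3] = -sin(2*b) + cos(b)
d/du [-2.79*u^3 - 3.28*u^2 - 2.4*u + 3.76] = -8.37*u^2 - 6.56*u - 2.4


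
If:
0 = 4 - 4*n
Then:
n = 1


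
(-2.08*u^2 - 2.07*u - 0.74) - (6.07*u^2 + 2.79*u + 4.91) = -8.15*u^2 - 4.86*u - 5.65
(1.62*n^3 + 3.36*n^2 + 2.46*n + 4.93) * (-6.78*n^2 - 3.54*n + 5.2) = -10.9836*n^5 - 28.5156*n^4 - 20.1492*n^3 - 24.6618*n^2 - 4.6602*n + 25.636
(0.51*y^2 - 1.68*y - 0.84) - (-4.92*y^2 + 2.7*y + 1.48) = 5.43*y^2 - 4.38*y - 2.32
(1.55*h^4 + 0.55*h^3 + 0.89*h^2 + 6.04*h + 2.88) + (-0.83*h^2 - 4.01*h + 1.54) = 1.55*h^4 + 0.55*h^3 + 0.0600000000000001*h^2 + 2.03*h + 4.42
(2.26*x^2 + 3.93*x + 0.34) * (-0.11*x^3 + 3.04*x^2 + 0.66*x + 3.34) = -0.2486*x^5 + 6.4381*x^4 + 13.4014*x^3 + 11.1758*x^2 + 13.3506*x + 1.1356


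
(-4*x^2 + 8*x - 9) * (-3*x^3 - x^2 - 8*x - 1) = 12*x^5 - 20*x^4 + 51*x^3 - 51*x^2 + 64*x + 9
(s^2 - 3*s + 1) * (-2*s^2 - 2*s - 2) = -2*s^4 + 4*s^3 + 2*s^2 + 4*s - 2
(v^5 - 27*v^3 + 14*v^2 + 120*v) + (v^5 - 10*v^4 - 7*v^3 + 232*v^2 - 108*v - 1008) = 2*v^5 - 10*v^4 - 34*v^3 + 246*v^2 + 12*v - 1008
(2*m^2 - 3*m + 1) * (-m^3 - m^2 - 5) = -2*m^5 + m^4 + 2*m^3 - 11*m^2 + 15*m - 5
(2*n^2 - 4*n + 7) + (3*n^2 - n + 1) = 5*n^2 - 5*n + 8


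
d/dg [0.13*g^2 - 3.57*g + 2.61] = 0.26*g - 3.57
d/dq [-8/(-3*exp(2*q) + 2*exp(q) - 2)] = (16 - 48*exp(q))*exp(q)/(3*exp(2*q) - 2*exp(q) + 2)^2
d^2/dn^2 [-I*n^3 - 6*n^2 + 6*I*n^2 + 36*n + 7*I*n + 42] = -6*I*n - 12 + 12*I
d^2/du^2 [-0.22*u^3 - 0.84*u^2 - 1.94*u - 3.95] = -1.32*u - 1.68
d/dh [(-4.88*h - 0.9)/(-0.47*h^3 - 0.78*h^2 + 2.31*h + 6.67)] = (2.2936*h^3 + 3.8064*h^2 - 11.2728*h - (4.88*h + 0.9)*(1.41*h^2 + 1.56*h - 2.31) - 32.5496)/(0.47*h^3 + 0.78*h^2 - 2.31*h - 6.67)^2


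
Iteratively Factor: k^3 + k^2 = (k + 1)*(k^2) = k*(k + 1)*(k)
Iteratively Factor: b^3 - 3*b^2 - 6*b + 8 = (b - 1)*(b^2 - 2*b - 8) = (b - 1)*(b + 2)*(b - 4)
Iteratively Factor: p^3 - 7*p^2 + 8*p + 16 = (p + 1)*(p^2 - 8*p + 16) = (p - 4)*(p + 1)*(p - 4)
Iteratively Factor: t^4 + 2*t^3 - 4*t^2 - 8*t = (t + 2)*(t^3 - 4*t) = (t - 2)*(t + 2)*(t^2 + 2*t) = (t - 2)*(t + 2)^2*(t)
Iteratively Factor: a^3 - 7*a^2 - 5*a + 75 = (a + 3)*(a^2 - 10*a + 25) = (a - 5)*(a + 3)*(a - 5)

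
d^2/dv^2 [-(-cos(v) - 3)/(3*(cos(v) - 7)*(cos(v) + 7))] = (-12*(1 - cos(v)^2)^2 - cos(v)^5 - 292*cos(v)^3 - 594*cos(v)^2 - 2107*cos(v) + 306)/(3*(cos(v) - 7)^3*(cos(v) + 7)^3)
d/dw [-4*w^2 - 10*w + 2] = -8*w - 10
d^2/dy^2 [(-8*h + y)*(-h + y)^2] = -20*h + 6*y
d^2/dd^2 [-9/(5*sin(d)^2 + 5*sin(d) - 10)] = 9*(4*sin(d)^3 + 7*sin(d)^2 + 10*sin(d) + 6)/(5*(sin(d) - 1)^2*(sin(d) + 2)^3)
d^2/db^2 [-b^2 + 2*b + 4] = -2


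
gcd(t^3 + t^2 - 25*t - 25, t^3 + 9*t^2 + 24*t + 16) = t + 1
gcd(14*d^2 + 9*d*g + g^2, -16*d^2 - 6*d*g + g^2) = 2*d + g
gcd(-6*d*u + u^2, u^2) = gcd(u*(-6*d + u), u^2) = u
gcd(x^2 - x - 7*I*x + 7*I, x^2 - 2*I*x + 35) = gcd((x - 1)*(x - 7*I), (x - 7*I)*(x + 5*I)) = x - 7*I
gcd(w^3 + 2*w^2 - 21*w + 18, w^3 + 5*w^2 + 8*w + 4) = 1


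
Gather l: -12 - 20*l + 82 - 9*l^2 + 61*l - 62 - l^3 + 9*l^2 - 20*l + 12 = -l^3 + 21*l + 20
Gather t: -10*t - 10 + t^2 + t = t^2 - 9*t - 10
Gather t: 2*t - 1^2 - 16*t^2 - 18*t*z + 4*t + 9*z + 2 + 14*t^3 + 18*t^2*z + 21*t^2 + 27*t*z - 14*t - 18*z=14*t^3 + t^2*(18*z + 5) + t*(9*z - 8) - 9*z + 1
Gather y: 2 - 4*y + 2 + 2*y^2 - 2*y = 2*y^2 - 6*y + 4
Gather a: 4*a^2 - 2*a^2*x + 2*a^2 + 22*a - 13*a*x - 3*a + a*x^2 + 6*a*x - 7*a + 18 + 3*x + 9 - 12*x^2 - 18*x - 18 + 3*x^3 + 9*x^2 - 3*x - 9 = a^2*(6 - 2*x) + a*(x^2 - 7*x + 12) + 3*x^3 - 3*x^2 - 18*x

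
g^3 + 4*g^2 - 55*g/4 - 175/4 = (g - 7/2)*(g + 5/2)*(g + 5)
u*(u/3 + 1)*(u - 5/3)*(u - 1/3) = u^4/3 + u^3/3 - 49*u^2/27 + 5*u/9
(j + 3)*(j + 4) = j^2 + 7*j + 12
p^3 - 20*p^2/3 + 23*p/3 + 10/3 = (p - 5)*(p - 2)*(p + 1/3)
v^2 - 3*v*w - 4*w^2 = (v - 4*w)*(v + w)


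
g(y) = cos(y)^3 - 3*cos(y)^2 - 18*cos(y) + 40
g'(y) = -3*sin(y)*cos(y)^2 + 6*sin(y)*cos(y) + 18*sin(y)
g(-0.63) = 24.02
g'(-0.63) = -12.31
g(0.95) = 28.71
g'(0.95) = 16.65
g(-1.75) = 43.11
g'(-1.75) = -16.57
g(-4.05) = 49.70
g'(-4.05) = 10.39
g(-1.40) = 36.86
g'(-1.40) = -18.66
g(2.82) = 53.52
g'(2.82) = 3.04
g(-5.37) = 28.11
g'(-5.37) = 16.26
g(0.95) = 28.71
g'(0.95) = 16.65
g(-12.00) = 23.28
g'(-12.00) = 11.23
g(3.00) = 53.91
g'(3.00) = 1.29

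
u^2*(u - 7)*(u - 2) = u^4 - 9*u^3 + 14*u^2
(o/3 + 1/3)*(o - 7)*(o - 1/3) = o^3/3 - 19*o^2/9 - 5*o/3 + 7/9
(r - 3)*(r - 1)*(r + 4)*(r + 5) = r^4 + 5*r^3 - 13*r^2 - 53*r + 60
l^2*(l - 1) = l^3 - l^2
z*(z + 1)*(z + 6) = z^3 + 7*z^2 + 6*z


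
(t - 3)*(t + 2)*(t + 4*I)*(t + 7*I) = t^4 - t^3 + 11*I*t^3 - 34*t^2 - 11*I*t^2 + 28*t - 66*I*t + 168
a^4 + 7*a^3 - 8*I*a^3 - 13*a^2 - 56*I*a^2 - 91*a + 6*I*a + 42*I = (a + 7)*(a - 6*I)*(a - I)^2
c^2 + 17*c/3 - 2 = (c - 1/3)*(c + 6)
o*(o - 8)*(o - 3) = o^3 - 11*o^2 + 24*o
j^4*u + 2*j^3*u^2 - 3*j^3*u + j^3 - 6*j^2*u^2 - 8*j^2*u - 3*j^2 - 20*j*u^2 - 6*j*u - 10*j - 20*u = (j - 5)*(j + 2)*(j + 2*u)*(j*u + 1)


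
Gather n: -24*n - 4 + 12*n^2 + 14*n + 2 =12*n^2 - 10*n - 2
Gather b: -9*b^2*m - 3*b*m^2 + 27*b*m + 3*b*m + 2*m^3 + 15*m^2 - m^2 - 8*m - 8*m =-9*b^2*m + b*(-3*m^2 + 30*m) + 2*m^3 + 14*m^2 - 16*m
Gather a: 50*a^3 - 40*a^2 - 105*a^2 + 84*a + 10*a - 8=50*a^3 - 145*a^2 + 94*a - 8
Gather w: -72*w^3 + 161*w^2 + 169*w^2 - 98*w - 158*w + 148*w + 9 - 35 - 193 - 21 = -72*w^3 + 330*w^2 - 108*w - 240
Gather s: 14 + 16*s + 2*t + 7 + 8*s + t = 24*s + 3*t + 21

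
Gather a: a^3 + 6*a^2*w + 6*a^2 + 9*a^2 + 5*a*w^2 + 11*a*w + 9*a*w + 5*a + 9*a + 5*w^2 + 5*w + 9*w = a^3 + a^2*(6*w + 15) + a*(5*w^2 + 20*w + 14) + 5*w^2 + 14*w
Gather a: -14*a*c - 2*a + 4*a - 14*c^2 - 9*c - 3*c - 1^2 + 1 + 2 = a*(2 - 14*c) - 14*c^2 - 12*c + 2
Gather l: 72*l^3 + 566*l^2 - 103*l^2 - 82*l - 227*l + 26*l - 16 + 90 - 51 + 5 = 72*l^3 + 463*l^2 - 283*l + 28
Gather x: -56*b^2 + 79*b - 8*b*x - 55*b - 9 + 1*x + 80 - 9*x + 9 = -56*b^2 + 24*b + x*(-8*b - 8) + 80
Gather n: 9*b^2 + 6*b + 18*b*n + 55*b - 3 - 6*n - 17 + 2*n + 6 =9*b^2 + 61*b + n*(18*b - 4) - 14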